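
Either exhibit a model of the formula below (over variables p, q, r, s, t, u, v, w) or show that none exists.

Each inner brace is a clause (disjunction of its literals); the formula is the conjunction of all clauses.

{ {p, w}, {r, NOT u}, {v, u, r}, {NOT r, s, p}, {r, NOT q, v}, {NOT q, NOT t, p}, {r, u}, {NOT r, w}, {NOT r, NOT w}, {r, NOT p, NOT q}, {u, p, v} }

UNSATISFIABLE

Case p = true:
Case r = true:
The clause (w) is unit, so w = true.
That conflicts with the unit clause (NOT w).
Undo r and try r = false.
The clause (NOT u) is unit, so u = false.
That conflicts with the unit clause (u).
Either choice for r ends in contradiction.
Undo p and try p = false.
The clause (w) is unit, so w = true.
The clause (NOT r) is unit, so r = false.
The clause (NOT u) is unit, so u = false.
That conflicts with the unit clause (u).
Either choice for p ends in contradiction.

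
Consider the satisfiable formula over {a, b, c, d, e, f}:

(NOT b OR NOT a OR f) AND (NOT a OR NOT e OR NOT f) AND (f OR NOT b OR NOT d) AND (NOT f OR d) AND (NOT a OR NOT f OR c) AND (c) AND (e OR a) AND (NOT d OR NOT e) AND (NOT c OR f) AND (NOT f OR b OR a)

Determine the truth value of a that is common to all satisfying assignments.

Suppose a = false.
Unit clause (c) forces c = true.
Unit clause (e) forces e = true.
Unit clause (NOT d) forces d = false.
Unit clause (NOT f) forces f = false.
Now (f) is unsatisfied and unit — conflict.
So every satisfying assignment has a = True.

True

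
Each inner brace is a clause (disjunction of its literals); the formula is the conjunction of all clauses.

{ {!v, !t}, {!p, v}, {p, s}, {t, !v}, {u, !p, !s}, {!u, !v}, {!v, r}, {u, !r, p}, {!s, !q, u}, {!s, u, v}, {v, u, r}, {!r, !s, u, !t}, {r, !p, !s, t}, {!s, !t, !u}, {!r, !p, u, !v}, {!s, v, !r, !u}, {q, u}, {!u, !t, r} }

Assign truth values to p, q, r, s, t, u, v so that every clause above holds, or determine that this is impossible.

Try v = false.
(!p) alone gives p = false.
(s) alone gives s = true.
(u) alone gives u = true.
(!t) alone gives t = false.
(!r) alone gives r = false.
All clauses hold; q can take either value.

p: false; q: true; r: false; s: true; t: false; u: true; v: false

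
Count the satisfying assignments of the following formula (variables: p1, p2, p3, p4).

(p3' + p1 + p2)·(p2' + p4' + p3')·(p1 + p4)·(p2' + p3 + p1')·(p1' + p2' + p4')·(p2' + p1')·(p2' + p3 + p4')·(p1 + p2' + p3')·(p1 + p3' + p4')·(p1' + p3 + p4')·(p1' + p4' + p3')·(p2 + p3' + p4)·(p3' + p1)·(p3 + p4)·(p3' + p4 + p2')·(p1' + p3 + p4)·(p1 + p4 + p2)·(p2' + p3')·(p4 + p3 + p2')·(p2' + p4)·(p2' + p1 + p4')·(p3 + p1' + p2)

1

There are 2^4 = 16 truth assignments over (p1, p2, p3, p4).
Check each against the 22 clauses (columns in the order p1, p2, p3, p4):
  F F F F  ✗ fails (p1 + p4)
  F F F T  ✓ satisfies all
  F F T F  ✗ fails (p3' + p1 + p2)
  F F T T  ✗ fails (p3' + p1 + p2)
  F T F F  ✗ fails (p1 + p4)
  F T F T  ✗ fails (p2' + p3 + p4')
  F T T F  ✗ fails (p1 + p4)
  F T T T  ✗ fails (p2' + p4' + p3')
  T F F F  ✗ fails (p3 + p4)
  T F F T  ✗ fails (p1' + p3 + p4')
  T F T F  ✗ fails (p2 + p3' + p4)
  T F T T  ✗ fails (p1' + p4' + p3')
  T T F F  ✗ fails (p2' + p3 + p1')
  T T F T  ✗ fails (p2' + p3 + p1')
  T T T F  ✗ fails (p2' + p1')
  T T T T  ✗ fails (p2' + p4' + p3')
1 of the 16 rows is a model.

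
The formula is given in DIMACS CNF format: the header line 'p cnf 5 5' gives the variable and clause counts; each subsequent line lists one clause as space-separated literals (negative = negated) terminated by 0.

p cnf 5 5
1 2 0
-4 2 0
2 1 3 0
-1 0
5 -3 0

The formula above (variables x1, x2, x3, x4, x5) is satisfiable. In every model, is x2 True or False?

Suppose x2 = False.
(x1) alone gives x1 = True.
That conflicts with the unit clause (¬x1).
So every satisfying assignment has x2 = True.

True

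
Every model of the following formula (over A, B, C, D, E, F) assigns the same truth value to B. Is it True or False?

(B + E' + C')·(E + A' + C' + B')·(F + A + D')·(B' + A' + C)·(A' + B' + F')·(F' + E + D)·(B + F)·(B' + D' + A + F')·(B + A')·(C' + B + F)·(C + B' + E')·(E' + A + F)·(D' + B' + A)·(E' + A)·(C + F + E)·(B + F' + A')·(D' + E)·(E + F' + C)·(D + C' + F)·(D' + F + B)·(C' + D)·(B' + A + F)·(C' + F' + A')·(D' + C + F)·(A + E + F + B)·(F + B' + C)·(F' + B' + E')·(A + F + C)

True

Suppose B = 0.
Unit clause (F) forces F = 1.
Unit clause (A') forces A = 0.
Unit clause (E') forces E = 0.
Unit clause (D) forces D = 1.
Now (D') is unsatisfied and unit — conflict.
So every satisfying assignment has B = True.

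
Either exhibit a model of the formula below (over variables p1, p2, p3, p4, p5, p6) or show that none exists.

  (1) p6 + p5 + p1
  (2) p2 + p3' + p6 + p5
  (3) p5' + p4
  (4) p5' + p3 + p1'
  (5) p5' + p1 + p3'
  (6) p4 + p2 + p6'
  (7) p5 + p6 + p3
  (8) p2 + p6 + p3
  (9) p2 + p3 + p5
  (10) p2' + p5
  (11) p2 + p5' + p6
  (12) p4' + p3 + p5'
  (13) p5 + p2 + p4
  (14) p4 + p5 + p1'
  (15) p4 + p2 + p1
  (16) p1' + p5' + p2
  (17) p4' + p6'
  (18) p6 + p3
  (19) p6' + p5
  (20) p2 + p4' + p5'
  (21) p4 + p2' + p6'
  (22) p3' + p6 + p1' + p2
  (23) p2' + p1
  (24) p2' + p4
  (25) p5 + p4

p1 ↦ 1, p2 ↦ 1, p3 ↦ 1, p4 ↦ 1, p5 ↦ 1, p6 ↦ 0

Try p5 = 1.
Unit clause (p4) forces p4 = 1.
Unit clause (p3) forces p3 = 1.
Unit clause (p1) forces p1 = 1.
Unit clause (p2) forces p2 = 1.
Unit clause (p6') forces p6 = 0.
Every clause now holds.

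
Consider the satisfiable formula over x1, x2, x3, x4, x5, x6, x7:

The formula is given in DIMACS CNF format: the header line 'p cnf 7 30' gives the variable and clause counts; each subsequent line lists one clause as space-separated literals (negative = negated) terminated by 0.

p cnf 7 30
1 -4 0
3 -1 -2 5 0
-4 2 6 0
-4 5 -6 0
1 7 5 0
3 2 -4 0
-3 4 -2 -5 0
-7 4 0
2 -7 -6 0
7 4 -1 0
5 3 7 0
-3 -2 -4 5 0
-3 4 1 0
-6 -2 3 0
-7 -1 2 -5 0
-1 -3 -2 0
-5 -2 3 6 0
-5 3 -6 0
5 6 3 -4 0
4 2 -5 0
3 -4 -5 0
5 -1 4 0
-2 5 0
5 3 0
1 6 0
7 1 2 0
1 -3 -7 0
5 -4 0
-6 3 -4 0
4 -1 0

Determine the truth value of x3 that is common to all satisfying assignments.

Suppose x3 = False.
From the singleton clause (x5), x5 = True.
From the singleton clause (¬x6), x6 = False.
From the singleton clause (¬x2), x2 = False.
From the singleton clause (¬x4), x4 = False.
But (x4) is also a unit clause — contradiction.
So every satisfying assignment has x3 = True.

True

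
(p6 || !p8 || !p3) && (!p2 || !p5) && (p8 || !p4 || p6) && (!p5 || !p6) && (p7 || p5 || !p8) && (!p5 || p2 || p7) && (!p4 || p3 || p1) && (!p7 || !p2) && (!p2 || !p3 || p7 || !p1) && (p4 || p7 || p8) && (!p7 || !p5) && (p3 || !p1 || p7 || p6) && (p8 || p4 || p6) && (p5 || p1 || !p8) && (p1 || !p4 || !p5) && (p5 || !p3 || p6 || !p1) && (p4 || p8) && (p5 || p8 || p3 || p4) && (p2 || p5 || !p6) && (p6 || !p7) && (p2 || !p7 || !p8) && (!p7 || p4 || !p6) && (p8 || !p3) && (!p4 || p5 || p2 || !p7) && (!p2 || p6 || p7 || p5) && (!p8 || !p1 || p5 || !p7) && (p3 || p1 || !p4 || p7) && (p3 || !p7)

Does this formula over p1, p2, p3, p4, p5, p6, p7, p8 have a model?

Yes, satisfiable

Suppose p2 = true.
From the singleton clause (!p5), p5 = false.
From the singleton clause (!p7), p7 = false.
From the singleton clause (!p8), p8 = false.
From the singleton clause (p4), p4 = true.
From the singleton clause (p6), p6 = true.
From the singleton clause (!p3), p3 = false.
From the singleton clause (p1), p1 = true.
This assignment satisfies each clause.
A satisfying assignment: p1=true, p2=true, p3=false, p4=true, p5=false, p6=true, p7=false, p8=false.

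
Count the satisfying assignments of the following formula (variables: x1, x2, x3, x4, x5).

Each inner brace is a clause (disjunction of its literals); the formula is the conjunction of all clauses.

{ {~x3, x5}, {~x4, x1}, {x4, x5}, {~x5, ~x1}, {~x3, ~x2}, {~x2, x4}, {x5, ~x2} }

3

There are 2^5 = 32 truth assignments over (x1, x2, x3, x4, x5).
Split on x3. With x3 = 1, the clauses containing x3 are satisfied and ~x3 drops from the rest; 1 of the 2^4 = 16 assignments to the other variables satisfy what remains.
With x3 = 0, by the same count on the reduced clause set, 2 assignments work.
Total: 1 + 2 = 3.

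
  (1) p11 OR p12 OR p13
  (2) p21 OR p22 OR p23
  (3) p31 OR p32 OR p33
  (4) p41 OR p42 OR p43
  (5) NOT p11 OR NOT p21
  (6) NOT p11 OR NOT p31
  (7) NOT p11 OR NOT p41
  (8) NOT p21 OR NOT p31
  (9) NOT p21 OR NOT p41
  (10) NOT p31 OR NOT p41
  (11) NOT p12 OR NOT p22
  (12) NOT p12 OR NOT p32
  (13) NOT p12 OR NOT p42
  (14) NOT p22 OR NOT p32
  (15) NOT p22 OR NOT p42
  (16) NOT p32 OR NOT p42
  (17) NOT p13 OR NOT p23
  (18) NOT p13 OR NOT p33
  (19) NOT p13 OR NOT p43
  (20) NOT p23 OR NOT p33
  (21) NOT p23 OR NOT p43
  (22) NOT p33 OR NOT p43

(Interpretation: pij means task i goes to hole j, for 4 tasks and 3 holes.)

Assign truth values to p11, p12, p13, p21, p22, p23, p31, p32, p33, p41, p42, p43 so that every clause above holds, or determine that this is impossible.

UNSATISFIABLE

Case p11 = false:
Case p12 = true:
(NOT p22) alone gives p22 = false.
(NOT p32) alone gives p32 = false.
(NOT p42) alone gives p42 = false.
Case p21 = true:
(NOT p31) alone gives p31 = false.
(p33) alone gives p33 = true.
(NOT p41) alone gives p41 = false.
(p43) alone gives p43 = true.
Now (NOT p43) is unsatisfied and unit — conflict.
Undo p21 and try p21 = false.
(p23) alone gives p23 = true.
(NOT p13) alone gives p13 = false.
(NOT p33) alone gives p33 = false.
(p31) alone gives p31 = true.
(NOT p41) alone gives p41 = false.
(p43) alone gives p43 = true.
Now (NOT p43) is unsatisfied and unit — conflict.
Either choice for p21 ends in contradiction.
Undo p12 and try p12 = false.
(p13) alone gives p13 = true.
(NOT p23) alone gives p23 = false.
(NOT p33) alone gives p33 = false.
(NOT p43) alone gives p43 = false.
Case p21 = true:
(NOT p31) alone gives p31 = false.
(p32) alone gives p32 = true.
(NOT p41) alone gives p41 = false.
(p42) alone gives p42 = true.
Now (NOT p42) is unsatisfied and unit — conflict.
Undo p21 and try p21 = false.
(p22) alone gives p22 = true.
(NOT p32) alone gives p32 = false.
(p31) alone gives p31 = true.
(NOT p41) alone gives p41 = false.
(p42) alone gives p42 = true.
Now (NOT p42) is unsatisfied and unit — conflict.
Either choice for p21 ends in contradiction.
Either choice for p12 ends in contradiction.
Undo p11 and try p11 = true.
(NOT p21) alone gives p21 = false.
(NOT p31) alone gives p31 = false.
(NOT p41) alone gives p41 = false.
Case p22 = true:
(NOT p12) alone gives p12 = false.
(NOT p32) alone gives p32 = false.
(p33) alone gives p33 = true.
(NOT p42) alone gives p42 = false.
(p43) alone gives p43 = true.
Now (NOT p43) is unsatisfied and unit — conflict.
Undo p22 and try p22 = false.
(p23) alone gives p23 = true.
(NOT p13) alone gives p13 = false.
(NOT p33) alone gives p33 = false.
(p32) alone gives p32 = true.
(NOT p12) alone gives p12 = false.
(NOT p42) alone gives p42 = false.
(p43) alone gives p43 = true.
Now (NOT p43) is unsatisfied and unit — conflict.
Either choice for p22 ends in contradiction.
Either choice for p11 ends in contradiction.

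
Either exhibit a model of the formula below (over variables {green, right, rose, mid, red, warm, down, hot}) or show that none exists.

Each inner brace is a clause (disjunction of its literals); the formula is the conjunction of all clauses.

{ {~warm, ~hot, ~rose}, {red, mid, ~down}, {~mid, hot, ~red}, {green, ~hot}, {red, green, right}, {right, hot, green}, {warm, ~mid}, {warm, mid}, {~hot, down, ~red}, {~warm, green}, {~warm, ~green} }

Branch on green: set green = 1.
(~warm) alone gives warm = 0.
(~mid) alone gives mid = 0.
That conflicts with the unit clause (mid).
Undo green and try green = 0.
(~hot) alone gives hot = 0.
(right) alone gives right = 1.
(~warm) alone gives warm = 0.
(~mid) alone gives mid = 0.
That conflicts with the unit clause (mid).
Either choice for green ends in contradiction.

UNSATISFIABLE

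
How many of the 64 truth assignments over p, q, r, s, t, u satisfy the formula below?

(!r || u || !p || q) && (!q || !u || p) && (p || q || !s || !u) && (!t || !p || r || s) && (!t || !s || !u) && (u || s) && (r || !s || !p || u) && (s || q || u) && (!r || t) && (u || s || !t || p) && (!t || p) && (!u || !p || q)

There are 2^6 = 64 truth assignments over (p, q, r, s, t, u).
Split on r. With r = true, the clauses containing r are satisfied and !r drops from the rest; 2 of the 2^5 = 32 assignments to the other variables satisfy what remains.
With r = false, by the same count on the reduced clause set, 5 assignments work.
(One model: p=F, q=F, r=F, s=F, t=F, u=T.)
Total: 2 + 5 = 7.

7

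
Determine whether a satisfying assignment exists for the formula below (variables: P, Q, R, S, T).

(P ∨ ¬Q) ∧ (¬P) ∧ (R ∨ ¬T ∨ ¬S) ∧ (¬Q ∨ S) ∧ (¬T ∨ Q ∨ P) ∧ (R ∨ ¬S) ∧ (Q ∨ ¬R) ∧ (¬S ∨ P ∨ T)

Satisfiable

From the singleton clause (¬P), P = False.
From the singleton clause (¬Q), Q = False.
From the singleton clause (¬T), T = False.
From the singleton clause (¬R), R = False.
From the singleton clause (¬S), S = False.
All clauses are satisfied.
A satisfying assignment: P ↦ False,  Q ↦ False,  R ↦ False,  S ↦ False,  T ↦ False.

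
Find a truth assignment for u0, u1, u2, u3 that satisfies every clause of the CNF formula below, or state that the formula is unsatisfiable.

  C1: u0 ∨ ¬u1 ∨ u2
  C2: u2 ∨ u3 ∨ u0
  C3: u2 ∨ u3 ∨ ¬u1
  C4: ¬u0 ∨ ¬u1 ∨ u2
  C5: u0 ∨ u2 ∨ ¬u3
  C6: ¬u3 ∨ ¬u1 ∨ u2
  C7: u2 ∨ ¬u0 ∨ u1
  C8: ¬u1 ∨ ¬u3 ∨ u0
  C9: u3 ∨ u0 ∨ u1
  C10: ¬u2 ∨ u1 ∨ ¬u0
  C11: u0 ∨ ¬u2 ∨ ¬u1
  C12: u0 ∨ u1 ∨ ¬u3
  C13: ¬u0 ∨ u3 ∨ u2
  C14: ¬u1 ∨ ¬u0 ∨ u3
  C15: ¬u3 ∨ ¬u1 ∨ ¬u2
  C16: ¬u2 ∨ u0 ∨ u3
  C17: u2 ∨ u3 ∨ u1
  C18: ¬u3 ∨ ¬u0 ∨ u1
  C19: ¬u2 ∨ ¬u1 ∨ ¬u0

Suppose u0 = True.
Suppose u1 = False.
The clause (u2) is unit, so u2 = True.
That conflicts with the unit clause (¬u2).
Backtrack on u1: now try u1 = True.
The clause (u2) is unit, so u2 = True.
That conflicts with the unit clause (¬u2).
Either choice for u1 ends in contradiction.
Backtrack on u0: now try u0 = False.
Suppose u1 = False.
The clause (u3) is unit, so u3 = True.
That conflicts with the unit clause (¬u3).
Backtrack on u1: now try u1 = True.
The clause (u2) is unit, so u2 = True.
That conflicts with the unit clause (¬u2).
Either choice for u1 ends in contradiction.
Either choice for u0 ends in contradiction.

UNSATISFIABLE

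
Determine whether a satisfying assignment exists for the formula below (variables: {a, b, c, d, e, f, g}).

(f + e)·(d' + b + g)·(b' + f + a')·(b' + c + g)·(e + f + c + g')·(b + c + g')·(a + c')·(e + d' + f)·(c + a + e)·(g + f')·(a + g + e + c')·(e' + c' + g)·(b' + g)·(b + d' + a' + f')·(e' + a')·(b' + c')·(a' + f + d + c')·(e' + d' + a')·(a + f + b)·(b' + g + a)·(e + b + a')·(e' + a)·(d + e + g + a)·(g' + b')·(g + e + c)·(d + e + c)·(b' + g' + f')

Case f = 1:
Unit clause (g) forces g = 1.
Unit clause (b') forces b = 0.
Unit clause (c) forces c = 1.
Unit clause (a) forces a = 1.
Unit clause (d') forces d = 0.
Unit clause (e') forces e = 0.
That conflicts with the unit clause (e).
So f must be the other value — set f = 0.
Unit clause (e) forces e = 1.
Unit clause (a') forces a = 0.
That conflicts with the unit clause (a).
Neither f = 1 nor f = 0 works.
No assignment satisfies every clause.

Unsatisfiable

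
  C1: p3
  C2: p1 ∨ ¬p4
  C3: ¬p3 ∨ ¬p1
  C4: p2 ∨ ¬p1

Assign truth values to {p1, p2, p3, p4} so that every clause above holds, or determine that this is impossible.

(p3) alone gives p3 = True.
(¬p1) alone gives p1 = False.
(¬p4) alone gives p4 = False.
Every clause is now satisfied; p2 is unconstrained.

p1 ↦ False,  p2 ↦ False,  p3 ↦ True,  p4 ↦ False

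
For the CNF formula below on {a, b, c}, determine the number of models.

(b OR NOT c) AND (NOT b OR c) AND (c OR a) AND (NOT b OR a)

2

There are 2^3 = 8 truth assignments over (a, b, c).
Check each against the 4 clauses (columns in the order a, b, c):
  F F F  ✗ fails (c OR a)
  F F T  ✗ fails (b OR NOT c)
  F T F  ✗ fails (NOT b OR c)
  F T T  ✗ fails (NOT b OR a)
  T F F  ✓ satisfies all
  T F T  ✗ fails (b OR NOT c)
  T T F  ✗ fails (NOT b OR c)
  T T T  ✓ satisfies all
2 of the 8 rows are models.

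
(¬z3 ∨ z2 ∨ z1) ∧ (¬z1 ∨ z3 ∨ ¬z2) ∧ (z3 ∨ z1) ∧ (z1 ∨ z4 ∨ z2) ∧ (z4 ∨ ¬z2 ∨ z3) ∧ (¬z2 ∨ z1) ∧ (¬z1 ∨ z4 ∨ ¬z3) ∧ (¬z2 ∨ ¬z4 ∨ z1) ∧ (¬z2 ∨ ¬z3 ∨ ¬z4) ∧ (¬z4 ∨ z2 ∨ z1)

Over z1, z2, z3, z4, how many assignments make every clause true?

3

There are 2^4 = 16 truth assignments over (z1, z2, z3, z4).
Check each against the 10 clauses (columns in the order z1, z2, z3, z4):
  F F F F  ✗ fails (z3 ∨ z1)
  F F F T  ✗ fails (z3 ∨ z1)
  F F T F  ✗ fails (¬z3 ∨ z2 ∨ z1)
  F F T T  ✗ fails (¬z3 ∨ z2 ∨ z1)
  F T F F  ✗ fails (z3 ∨ z1)
  F T F T  ✗ fails (z3 ∨ z1)
  F T T F  ✗ fails (¬z2 ∨ z1)
  F T T T  ✗ fails (¬z2 ∨ z1)
  T F F F  ✓ satisfies all
  T F F T  ✓ satisfies all
  T F T F  ✗ fails (¬z1 ∨ z4 ∨ ¬z3)
  T F T T  ✓ satisfies all
  T T F F  ✗ fails (¬z1 ∨ z3 ∨ ¬z2)
  T T F T  ✗ fails (¬z1 ∨ z3 ∨ ¬z2)
  T T T F  ✗ fails (¬z1 ∨ z4 ∨ ¬z3)
  T T T T  ✗ fails (¬z2 ∨ ¬z3 ∨ ¬z4)
3 of the 16 rows are models.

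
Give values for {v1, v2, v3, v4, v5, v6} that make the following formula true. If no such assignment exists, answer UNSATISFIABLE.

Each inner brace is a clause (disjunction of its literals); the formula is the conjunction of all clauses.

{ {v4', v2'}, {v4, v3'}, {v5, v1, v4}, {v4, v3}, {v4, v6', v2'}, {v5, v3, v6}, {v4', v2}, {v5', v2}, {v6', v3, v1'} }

Case v4 = 0:
(v3') alone gives v3 = 0.
But (v3) is also a unit clause — contradiction.
Backtrack on v4: now try v4 = 1.
(v2') alone gives v2 = 0.
But (v2) is also a unit clause — contradiction.
Both values of v4 lead to a conflict.

UNSATISFIABLE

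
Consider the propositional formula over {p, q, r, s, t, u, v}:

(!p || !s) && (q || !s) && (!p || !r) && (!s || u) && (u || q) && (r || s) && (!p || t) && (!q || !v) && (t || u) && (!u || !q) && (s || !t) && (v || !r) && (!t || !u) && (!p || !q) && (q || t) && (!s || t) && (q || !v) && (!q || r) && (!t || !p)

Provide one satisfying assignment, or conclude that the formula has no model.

Case p = false:
Case q = true:
Unit clause (!v) forces v = false.
Unit clause (!u) forces u = false.
Unit clause (!s) forces s = false.
Unit clause (r) forces r = true.
Now (!r) is unsatisfied and unit — conflict.
That branch fails; take q = false instead.
Unit clause (!s) forces s = false.
Unit clause (u) forces u = true.
Unit clause (r) forces r = true.
Unit clause (!t) forces t = false.
Now (t) is unsatisfied and unit — conflict.
Both values of q lead to a conflict.
That branch fails; take p = true instead.
Unit clause (!s) forces s = false.
Unit clause (!r) forces r = false.
Now (r) is unsatisfied and unit — conflict.
Both values of p lead to a conflict.

UNSATISFIABLE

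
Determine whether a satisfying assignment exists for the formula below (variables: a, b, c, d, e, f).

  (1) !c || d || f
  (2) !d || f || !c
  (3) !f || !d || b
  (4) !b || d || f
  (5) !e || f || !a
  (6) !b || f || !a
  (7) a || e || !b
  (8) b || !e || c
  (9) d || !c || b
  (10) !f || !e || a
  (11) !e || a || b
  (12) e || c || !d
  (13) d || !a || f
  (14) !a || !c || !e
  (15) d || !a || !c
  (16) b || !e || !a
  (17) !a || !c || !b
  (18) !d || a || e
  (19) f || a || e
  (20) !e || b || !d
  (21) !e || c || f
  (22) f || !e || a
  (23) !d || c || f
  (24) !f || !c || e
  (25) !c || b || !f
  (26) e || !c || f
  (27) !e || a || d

Satisfiable

Branch on c: set c = false.
Branch on b: set b = false.
From the singleton clause (!e), e = false.
From the singleton clause (!d), d = false.
Branch on a: set a = false.
From the singleton clause (f), f = true.
This assignment satisfies each clause.
A satisfying assignment: a: false; b: false; c: false; d: false; e: false; f: true.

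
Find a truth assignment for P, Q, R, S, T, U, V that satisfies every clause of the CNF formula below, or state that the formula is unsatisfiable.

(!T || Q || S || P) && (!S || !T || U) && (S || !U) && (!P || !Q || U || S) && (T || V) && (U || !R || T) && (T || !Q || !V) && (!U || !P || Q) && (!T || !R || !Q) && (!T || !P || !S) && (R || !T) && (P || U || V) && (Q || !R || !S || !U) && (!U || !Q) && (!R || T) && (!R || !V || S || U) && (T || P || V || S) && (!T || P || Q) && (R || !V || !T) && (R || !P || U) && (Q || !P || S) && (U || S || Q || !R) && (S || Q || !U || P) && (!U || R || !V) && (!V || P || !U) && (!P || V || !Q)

P: false, Q: false, R: false, S: false, T: false, U: false, V: true

Try S = false.
From the singleton clause (!U), U = false.
Try P = false.
From the singleton clause (V), V = true.
From the singleton clause (!R), R = false.
From the singleton clause (!T), T = false.
From the singleton clause (!Q), Q = false.
All clauses are satisfied.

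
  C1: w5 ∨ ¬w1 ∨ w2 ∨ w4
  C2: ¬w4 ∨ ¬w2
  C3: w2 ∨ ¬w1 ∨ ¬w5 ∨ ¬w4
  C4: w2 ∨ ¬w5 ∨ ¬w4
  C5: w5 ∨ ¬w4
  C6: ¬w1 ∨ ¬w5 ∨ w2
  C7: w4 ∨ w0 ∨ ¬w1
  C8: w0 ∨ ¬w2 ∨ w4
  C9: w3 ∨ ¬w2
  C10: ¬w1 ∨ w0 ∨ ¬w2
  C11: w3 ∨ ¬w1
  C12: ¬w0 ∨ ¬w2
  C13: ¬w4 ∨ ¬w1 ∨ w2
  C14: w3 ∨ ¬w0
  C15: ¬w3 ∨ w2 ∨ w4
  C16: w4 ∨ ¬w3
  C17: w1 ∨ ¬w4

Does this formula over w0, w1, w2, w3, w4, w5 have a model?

Branch on w4: set w4 = False.
(¬w3) alone gives w3 = False.
(¬w2) alone gives w2 = False.
(¬w1) alone gives w1 = False.
(¬w0) alone gives w0 = False.
Every clause is now satisfied; w5 is unconstrained.
A satisfying assignment: w0 ↦ False,  w1 ↦ False,  w2 ↦ False,  w3 ↦ False,  w4 ↦ False,  w5 ↦ True.

Satisfiable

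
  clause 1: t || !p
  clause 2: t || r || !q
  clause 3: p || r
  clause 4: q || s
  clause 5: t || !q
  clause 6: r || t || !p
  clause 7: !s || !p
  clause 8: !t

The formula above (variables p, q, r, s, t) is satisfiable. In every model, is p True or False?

False

Suppose p = true.
(t) alone gives t = true.
But (!t) is also a unit clause — contradiction.
So every satisfying assignment has p = False.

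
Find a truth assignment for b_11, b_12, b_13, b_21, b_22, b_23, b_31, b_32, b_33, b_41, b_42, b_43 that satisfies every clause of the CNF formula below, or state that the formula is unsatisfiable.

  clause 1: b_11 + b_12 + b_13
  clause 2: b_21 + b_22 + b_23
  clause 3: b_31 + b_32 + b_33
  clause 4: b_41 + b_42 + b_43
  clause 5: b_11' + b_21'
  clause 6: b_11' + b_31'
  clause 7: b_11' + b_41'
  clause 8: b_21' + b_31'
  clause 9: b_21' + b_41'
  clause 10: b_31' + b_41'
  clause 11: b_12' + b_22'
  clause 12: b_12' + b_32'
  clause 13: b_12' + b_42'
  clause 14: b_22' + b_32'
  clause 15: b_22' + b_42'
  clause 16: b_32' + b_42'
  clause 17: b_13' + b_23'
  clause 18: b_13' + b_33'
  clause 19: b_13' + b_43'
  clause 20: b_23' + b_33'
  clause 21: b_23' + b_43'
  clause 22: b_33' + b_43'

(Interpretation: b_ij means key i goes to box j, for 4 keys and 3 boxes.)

UNSATISFIABLE

Case b_11 = 0:
Case b_12 = 1:
The clause (b_22') is unit, so b_22 = 0.
The clause (b_32') is unit, so b_32 = 0.
The clause (b_42') is unit, so b_42 = 0.
Case b_21 = 1:
The clause (b_31') is unit, so b_31 = 0.
The clause (b_33) is unit, so b_33 = 1.
The clause (b_41') is unit, so b_41 = 0.
The clause (b_43) is unit, so b_43 = 1.
But (b_43') is also a unit clause — contradiction.
Undo b_21 and try b_21 = 0.
The clause (b_23) is unit, so b_23 = 1.
The clause (b_13') is unit, so b_13 = 0.
The clause (b_33') is unit, so b_33 = 0.
The clause (b_31) is unit, so b_31 = 1.
The clause (b_41') is unit, so b_41 = 0.
The clause (b_43) is unit, so b_43 = 1.
But (b_43') is also a unit clause — contradiction.
Neither b_21 = 1 nor b_21 = 0 works.
Undo b_12 and try b_12 = 0.
The clause (b_13) is unit, so b_13 = 1.
The clause (b_23') is unit, so b_23 = 0.
The clause (b_33') is unit, so b_33 = 0.
The clause (b_43') is unit, so b_43 = 0.
Case b_21 = 1:
The clause (b_31') is unit, so b_31 = 0.
The clause (b_32) is unit, so b_32 = 1.
The clause (b_41') is unit, so b_41 = 0.
The clause (b_42) is unit, so b_42 = 1.
But (b_42') is also a unit clause — contradiction.
Undo b_21 and try b_21 = 0.
The clause (b_22) is unit, so b_22 = 1.
The clause (b_32') is unit, so b_32 = 0.
The clause (b_31) is unit, so b_31 = 1.
The clause (b_41') is unit, so b_41 = 0.
The clause (b_42) is unit, so b_42 = 1.
But (b_42') is also a unit clause — contradiction.
Neither b_21 = 1 nor b_21 = 0 works.
Neither b_12 = 1 nor b_12 = 0 works.
Undo b_11 and try b_11 = 1.
The clause (b_21') is unit, so b_21 = 0.
The clause (b_31') is unit, so b_31 = 0.
The clause (b_41') is unit, so b_41 = 0.
Case b_22 = 1:
The clause (b_12') is unit, so b_12 = 0.
The clause (b_32') is unit, so b_32 = 0.
The clause (b_33) is unit, so b_33 = 1.
The clause (b_42') is unit, so b_42 = 0.
The clause (b_43) is unit, so b_43 = 1.
But (b_43') is also a unit clause — contradiction.
Undo b_22 and try b_22 = 0.
The clause (b_23) is unit, so b_23 = 1.
The clause (b_13') is unit, so b_13 = 0.
The clause (b_33') is unit, so b_33 = 0.
The clause (b_32) is unit, so b_32 = 1.
The clause (b_12') is unit, so b_12 = 0.
The clause (b_42') is unit, so b_42 = 0.
The clause (b_43) is unit, so b_43 = 1.
But (b_43') is also a unit clause — contradiction.
Neither b_22 = 1 nor b_22 = 0 works.
Neither b_11 = 1 nor b_11 = 0 works.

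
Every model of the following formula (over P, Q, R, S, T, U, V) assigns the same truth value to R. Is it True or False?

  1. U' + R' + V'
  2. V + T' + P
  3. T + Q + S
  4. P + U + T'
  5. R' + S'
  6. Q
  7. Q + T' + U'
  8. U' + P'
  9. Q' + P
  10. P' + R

True

Suppose R = 0.
From the singleton clause (Q), Q = 1.
From the singleton clause (P), P = 1.
But (P') is also a unit clause — contradiction.
So every satisfying assignment has R = True.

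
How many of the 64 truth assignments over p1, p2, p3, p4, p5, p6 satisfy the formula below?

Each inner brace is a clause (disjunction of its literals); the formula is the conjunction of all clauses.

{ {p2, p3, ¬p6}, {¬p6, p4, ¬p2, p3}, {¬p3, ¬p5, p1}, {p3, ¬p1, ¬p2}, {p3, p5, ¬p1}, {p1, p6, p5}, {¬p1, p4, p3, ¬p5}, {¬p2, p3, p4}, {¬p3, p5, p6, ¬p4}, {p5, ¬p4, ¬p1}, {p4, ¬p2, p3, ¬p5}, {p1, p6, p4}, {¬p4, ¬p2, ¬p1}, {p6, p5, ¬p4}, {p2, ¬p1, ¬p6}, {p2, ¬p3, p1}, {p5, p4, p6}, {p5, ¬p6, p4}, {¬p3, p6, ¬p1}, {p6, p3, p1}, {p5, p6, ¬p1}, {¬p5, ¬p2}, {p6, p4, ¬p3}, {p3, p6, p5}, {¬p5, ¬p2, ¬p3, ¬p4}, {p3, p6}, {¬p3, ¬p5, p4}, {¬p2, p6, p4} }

There are 2^6 = 64 truth assignments over (p1, p2, p3, p4, p5, p6).
Split on p3. With p3 = True, the clauses containing p3 are satisfied and ¬p3 drops from the rest; 1 of the 2^5 = 32 assignments to the other variables satisfy what remains.
With p3 = False, by the same count on the reduced clause set, 1 assignment works.
Total: 1 + 1 = 2.

2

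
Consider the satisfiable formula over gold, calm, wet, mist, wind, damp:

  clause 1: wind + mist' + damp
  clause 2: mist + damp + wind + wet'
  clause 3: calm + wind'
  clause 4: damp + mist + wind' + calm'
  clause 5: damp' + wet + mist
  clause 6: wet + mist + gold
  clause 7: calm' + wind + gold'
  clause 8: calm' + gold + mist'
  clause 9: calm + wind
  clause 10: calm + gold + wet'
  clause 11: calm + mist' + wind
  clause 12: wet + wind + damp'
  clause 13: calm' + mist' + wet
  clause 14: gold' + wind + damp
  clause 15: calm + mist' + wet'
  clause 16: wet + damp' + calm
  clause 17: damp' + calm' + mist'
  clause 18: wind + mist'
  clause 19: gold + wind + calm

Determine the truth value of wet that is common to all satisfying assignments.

Suppose wet = 0.
Suppose calm = 1.
(mist') alone gives mist = 0.
(damp') alone gives damp = 0.
(wind') alone gives wind = 0.
(gold) alone gives gold = 1.
Now (gold') is unsatisfied and unit — conflict.
Backtrack on calm: now try calm = 0.
(wind') alone gives wind = 0.
Now (wind) is unsatisfied and unit — conflict.
Either choice for calm ends in contradiction.
So every satisfying assignment has wet = True.

True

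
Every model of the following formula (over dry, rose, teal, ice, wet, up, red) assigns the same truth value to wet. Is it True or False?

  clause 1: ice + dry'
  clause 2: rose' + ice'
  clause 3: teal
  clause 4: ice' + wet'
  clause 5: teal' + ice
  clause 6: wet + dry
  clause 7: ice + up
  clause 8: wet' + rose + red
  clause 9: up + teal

False

Suppose wet = 1.
(teal) alone gives teal = 1.
(ice') alone gives ice = 0.
But (ice) is also a unit clause — contradiction.
So every satisfying assignment has wet = False.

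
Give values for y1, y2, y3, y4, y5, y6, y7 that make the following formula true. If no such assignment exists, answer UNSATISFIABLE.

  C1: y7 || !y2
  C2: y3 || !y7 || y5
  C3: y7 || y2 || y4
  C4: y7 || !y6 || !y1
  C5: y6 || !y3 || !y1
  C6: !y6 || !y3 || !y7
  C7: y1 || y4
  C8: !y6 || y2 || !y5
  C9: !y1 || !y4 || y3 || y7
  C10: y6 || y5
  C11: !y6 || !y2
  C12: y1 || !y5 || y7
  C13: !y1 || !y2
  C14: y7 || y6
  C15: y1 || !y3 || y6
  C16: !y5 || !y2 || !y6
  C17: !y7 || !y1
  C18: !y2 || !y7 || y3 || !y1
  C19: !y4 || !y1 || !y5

y1 ↦ false,  y2 ↦ true,  y3 ↦ false,  y4 ↦ true,  y5 ↦ true,  y6 ↦ false,  y7 ↦ true

Suppose y7 = true.
Unit clause (!y1) forces y1 = false.
Unit clause (y4) forces y4 = true.
Suppose y3 = false.
Unit clause (y5) forces y5 = true.
Suppose y6 = false.
All clauses hold; y2 can take either value.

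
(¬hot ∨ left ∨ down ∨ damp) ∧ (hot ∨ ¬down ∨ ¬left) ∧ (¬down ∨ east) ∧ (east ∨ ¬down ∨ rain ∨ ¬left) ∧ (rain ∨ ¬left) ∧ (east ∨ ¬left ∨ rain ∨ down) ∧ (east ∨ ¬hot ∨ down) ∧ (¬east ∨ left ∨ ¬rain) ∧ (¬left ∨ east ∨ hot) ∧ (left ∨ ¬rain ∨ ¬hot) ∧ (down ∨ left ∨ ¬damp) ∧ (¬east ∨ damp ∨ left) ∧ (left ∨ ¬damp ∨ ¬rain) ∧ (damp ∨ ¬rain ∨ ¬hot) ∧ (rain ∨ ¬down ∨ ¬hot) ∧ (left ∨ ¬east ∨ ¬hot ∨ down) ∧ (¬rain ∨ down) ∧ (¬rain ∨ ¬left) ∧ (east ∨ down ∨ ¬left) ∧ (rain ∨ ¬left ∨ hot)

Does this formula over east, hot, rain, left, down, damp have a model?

Yes

Suppose down = True.
The clause (east) is unit, so east = True.
Suppose hot = False.
The clause (¬left) is unit, so left = False.
The clause (¬rain) is unit, so rain = False.
The clause (damp) is unit, so damp = True.
Every clause now holds.
A satisfying assignment: east=True,  hot=False,  rain=False,  left=False,  down=True,  damp=True.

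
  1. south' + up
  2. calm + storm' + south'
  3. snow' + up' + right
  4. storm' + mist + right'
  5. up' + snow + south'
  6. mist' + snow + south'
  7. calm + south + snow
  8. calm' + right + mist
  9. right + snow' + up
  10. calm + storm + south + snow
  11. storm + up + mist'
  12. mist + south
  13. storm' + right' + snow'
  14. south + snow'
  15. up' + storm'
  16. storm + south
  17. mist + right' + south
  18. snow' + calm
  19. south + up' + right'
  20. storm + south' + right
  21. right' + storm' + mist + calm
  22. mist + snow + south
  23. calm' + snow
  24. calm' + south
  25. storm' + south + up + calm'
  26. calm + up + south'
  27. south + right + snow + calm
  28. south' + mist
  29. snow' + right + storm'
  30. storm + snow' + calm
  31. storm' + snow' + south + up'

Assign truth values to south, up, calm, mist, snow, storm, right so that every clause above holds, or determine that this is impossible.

Suppose south = 1.
The clause (up) is unit, so up = 1.
The clause (snow) is unit, so snow = 1.
The clause (right) is unit, so right = 1.
The clause (storm') is unit, so storm = 0.
The clause (calm) is unit, so calm = 1.
The clause (mist) is unit, so mist = 1.
Every clause now holds.

south=1, up=1, calm=1, mist=1, snow=1, storm=0, right=1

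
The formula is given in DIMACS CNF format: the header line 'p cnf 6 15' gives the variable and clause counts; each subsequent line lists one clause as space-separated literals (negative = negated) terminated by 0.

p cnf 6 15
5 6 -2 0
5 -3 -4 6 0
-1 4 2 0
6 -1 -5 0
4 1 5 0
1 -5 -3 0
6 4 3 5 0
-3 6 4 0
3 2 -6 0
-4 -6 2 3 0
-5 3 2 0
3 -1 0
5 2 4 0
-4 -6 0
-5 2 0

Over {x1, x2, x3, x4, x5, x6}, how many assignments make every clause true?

There are 2^6 = 64 truth assignments over (x1, x2, x3, x4, x5, x6).
Split on x2. With x2 = True, the clauses containing x2 are satisfied and ¬x2 drops from the rest; 5 of the 2^5 = 32 assignments to the other variables satisfy what remains.
With x2 = False, by the same count on the reduced clause set, 1 assignment works.
Total: 5 + 1 = 6.

6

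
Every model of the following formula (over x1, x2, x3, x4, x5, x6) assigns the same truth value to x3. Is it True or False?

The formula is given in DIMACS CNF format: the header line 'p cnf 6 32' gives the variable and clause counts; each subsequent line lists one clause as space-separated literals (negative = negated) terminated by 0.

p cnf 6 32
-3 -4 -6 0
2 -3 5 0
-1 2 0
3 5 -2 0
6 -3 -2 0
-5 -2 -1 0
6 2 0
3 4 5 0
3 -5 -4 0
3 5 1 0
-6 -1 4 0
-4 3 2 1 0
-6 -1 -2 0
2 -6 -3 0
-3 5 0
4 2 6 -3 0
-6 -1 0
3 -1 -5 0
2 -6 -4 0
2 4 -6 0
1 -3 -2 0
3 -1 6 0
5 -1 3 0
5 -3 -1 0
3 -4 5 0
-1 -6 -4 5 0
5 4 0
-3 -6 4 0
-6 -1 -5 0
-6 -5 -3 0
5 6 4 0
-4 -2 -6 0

Suppose x3 = True.
Unit clause (x5) forces x5 = True.
Unit clause (¬x6) forces x6 = False.
Unit clause (¬x2) forces x2 = False.
But (x2) is also a unit clause — contradiction.
So every satisfying assignment has x3 = False.

False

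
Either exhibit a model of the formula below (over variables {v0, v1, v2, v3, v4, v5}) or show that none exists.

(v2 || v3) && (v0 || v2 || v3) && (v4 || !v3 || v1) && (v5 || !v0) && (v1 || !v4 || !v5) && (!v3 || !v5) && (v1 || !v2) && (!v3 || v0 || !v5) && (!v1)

v0=false; v1=false; v2=false; v3=true; v4=true; v5=false

Unit clause (!v1) forces v1 = false.
Unit clause (!v2) forces v2 = false.
Unit clause (v3) forces v3 = true.
Unit clause (v4) forces v4 = true.
Unit clause (!v5) forces v5 = false.
Unit clause (!v0) forces v0 = false.
All clauses are satisfied.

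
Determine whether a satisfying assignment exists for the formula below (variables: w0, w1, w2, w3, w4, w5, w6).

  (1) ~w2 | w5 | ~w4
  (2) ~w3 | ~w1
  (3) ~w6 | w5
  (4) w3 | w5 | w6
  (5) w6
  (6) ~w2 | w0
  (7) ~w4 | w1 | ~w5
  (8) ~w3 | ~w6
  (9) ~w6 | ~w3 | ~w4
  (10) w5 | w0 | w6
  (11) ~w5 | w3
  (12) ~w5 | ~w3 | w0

No, unsatisfiable

Unit clause (w6) forces w6 = 1.
Unit clause (w5) forces w5 = 1.
Unit clause (~w3) forces w3 = 0.
That conflicts with the unit clause (w3).
No assignment satisfies every clause.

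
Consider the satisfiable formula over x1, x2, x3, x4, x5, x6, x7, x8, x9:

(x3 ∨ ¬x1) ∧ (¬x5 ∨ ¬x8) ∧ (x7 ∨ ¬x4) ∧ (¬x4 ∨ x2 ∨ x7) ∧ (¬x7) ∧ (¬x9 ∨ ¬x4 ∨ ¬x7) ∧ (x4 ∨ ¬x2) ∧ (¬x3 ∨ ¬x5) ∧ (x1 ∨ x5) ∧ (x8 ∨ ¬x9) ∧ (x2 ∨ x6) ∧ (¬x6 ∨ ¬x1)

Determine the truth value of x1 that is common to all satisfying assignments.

False

Suppose x1 = True.
Unit clause (x3) forces x3 = True.
Unit clause (¬x7) forces x7 = False.
Unit clause (¬x4) forces x4 = False.
Unit clause (¬x2) forces x2 = False.
Unit clause (¬x5) forces x5 = False.
Unit clause (x6) forces x6 = True.
That conflicts with the unit clause (¬x6).
So every satisfying assignment has x1 = False.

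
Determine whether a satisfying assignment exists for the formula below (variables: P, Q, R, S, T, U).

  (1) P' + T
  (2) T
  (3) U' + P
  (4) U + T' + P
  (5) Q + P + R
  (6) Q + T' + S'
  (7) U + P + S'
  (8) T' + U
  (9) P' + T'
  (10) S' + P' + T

No

The clause (T) is unit, so T = 1.
The clause (U) is unit, so U = 1.
The clause (P) is unit, so P = 1.
But (P') is also a unit clause — contradiction.
No assignment satisfies every clause.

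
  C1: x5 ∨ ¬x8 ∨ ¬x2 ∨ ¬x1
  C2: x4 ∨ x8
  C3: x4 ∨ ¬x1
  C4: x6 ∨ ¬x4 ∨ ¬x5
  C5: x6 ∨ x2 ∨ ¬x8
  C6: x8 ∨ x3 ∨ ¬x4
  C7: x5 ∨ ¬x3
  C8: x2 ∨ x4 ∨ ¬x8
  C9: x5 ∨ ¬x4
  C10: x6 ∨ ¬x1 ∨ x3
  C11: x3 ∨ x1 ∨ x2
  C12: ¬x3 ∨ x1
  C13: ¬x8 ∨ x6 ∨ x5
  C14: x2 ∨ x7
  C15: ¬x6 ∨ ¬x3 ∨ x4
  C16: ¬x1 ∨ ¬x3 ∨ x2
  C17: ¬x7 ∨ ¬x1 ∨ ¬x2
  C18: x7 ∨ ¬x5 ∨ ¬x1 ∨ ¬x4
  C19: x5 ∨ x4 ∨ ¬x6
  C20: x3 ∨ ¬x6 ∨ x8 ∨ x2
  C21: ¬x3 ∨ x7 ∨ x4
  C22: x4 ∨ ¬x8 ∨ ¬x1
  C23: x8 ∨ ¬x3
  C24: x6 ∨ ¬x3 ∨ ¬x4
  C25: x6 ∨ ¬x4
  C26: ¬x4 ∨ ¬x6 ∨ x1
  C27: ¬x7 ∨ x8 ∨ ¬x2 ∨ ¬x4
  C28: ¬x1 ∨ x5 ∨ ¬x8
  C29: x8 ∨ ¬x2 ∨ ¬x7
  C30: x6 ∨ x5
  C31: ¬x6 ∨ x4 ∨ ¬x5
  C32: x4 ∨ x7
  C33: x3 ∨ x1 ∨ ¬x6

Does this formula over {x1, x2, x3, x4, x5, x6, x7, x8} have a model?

Yes, satisfiable

Branch on x4: set x4 = True.
(x5) alone gives x5 = True.
(x6) alone gives x6 = True.
(x1) alone gives x1 = True.
(x7) alone gives x7 = True.
(¬x2) alone gives x2 = False.
(¬x3) alone gives x3 = False.
(x8) alone gives x8 = True.
This assignment satisfies each clause.
A satisfying assignment: x1=True, x2=False, x3=False, x4=True, x5=True, x6=True, x7=True, x8=True.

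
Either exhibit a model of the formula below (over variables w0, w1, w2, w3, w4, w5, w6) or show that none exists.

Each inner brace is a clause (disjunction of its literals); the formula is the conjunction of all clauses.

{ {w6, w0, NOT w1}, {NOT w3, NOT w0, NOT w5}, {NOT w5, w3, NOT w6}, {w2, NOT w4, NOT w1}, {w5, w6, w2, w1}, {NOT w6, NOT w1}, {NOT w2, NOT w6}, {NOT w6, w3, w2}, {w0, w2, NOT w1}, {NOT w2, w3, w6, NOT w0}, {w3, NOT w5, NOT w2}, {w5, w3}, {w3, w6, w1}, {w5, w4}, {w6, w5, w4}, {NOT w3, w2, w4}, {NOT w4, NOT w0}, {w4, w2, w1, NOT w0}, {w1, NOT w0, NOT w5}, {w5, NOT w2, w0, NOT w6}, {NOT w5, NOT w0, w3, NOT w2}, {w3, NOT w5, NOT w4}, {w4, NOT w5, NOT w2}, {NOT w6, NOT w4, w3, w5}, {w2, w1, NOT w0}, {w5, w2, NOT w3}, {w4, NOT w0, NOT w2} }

w0 ↦ false,  w1 ↦ false,  w2 ↦ true,  w3 ↦ true,  w4 ↦ true,  w5 ↦ false,  w6 ↦ false

Suppose w6 = false.
Suppose w0 = false.
The clause (NOT w1) is unit, so w1 = false.
The clause (w3) is unit, so w3 = true.
Suppose w5 = false.
The clause (w2) is unit, so w2 = true.
The clause (w4) is unit, so w4 = true.
Every clause now holds.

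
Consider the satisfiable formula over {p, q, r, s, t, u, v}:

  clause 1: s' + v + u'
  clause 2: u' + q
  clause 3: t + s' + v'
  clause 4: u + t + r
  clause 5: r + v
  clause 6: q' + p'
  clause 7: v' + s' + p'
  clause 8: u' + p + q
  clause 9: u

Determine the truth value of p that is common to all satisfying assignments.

Suppose p = 1.
From the singleton clause (q'), q = 0.
From the singleton clause (u'), u = 0.
Now (u) is unsatisfied and unit — conflict.
So every satisfying assignment has p = False.

False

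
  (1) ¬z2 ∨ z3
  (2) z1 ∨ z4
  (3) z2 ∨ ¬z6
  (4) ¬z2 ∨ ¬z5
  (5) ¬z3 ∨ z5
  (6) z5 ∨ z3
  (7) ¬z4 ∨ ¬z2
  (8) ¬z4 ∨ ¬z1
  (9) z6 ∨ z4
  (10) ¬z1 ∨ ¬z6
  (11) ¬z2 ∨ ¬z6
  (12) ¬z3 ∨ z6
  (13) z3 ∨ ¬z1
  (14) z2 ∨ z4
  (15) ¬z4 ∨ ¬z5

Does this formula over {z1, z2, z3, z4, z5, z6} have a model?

No

Case z2 = False:
Unit clause (¬z6) forces z6 = False.
Unit clause (z4) forces z4 = True.
Unit clause (¬z1) forces z1 = False.
Unit clause (¬z3) forces z3 = False.
Unit clause (z5) forces z5 = True.
Now (¬z5) is unsatisfied and unit — conflict.
So z2 must be the other value — set z2 = True.
Unit clause (z3) forces z3 = True.
Unit clause (¬z5) forces z5 = False.
Now (z5) is unsatisfied and unit — conflict.
Both values of z2 lead to a conflict.
No assignment satisfies every clause.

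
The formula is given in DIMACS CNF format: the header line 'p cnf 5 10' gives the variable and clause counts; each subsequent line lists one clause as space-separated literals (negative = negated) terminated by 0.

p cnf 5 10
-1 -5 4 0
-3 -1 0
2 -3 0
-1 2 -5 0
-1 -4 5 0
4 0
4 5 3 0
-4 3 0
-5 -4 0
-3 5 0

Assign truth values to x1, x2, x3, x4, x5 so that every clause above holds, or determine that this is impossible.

(x4) alone gives x4 = True.
(x3) alone gives x3 = True.
(¬x1) alone gives x1 = False.
(x2) alone gives x2 = True.
(¬x5) alone gives x5 = False.
Now (x5) is unsatisfied and unit — conflict.

UNSATISFIABLE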